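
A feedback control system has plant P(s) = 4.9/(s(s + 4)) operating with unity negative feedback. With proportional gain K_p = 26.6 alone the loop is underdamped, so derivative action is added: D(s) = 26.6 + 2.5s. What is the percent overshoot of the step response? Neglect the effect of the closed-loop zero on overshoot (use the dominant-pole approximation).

Forward path: (26.6 + 2.5s)·4.9/(s(s+4)). The closed-loop characteristic equation is s² + (4 + 4.9·2.5)s + 4.9·26.6 = 0.
That is s² + 16.25s + 130.3 = 0, so ω_n = 11.42 rad/s and ζ = 16.25/(2·11.42) = 0.7117.
%OS = 100·exp(−πζ/√(1−ζ²)) = 4.15%.

4.15%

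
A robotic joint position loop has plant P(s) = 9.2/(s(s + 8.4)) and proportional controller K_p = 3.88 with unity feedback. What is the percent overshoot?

Closed-loop characteristic equation: s² + 8.4s + 35.7 = 0, so ω_n = 5.975 rad/s and ζ = 8.4/(2·5.975) = 0.703.
%OS = 100·exp(−πζ/√(1−ζ²)) = 100·exp(−π·0.703/√0.5058) = 4.48%.

4.48%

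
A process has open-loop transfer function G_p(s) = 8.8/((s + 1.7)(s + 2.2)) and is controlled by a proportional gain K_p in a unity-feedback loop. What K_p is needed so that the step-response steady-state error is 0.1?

K_p = 3.82

Steady-state error for a unit step on this type-0 loop is 1/(1 + K_p·G_p(0)).
G_p(0) = 2.353. Require 1/(1 + K_p·2.353) = 0.1, so 1 + 2.353·K_p = 10.
K_p = (10 − 1)/2.353 = 3.82.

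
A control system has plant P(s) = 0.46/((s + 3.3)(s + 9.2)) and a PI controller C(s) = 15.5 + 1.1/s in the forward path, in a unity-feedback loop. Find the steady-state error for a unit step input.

0

The open loop C(s)P(s) has a pole at the origin (type 1), so the static position error constant is infinite and e_ss = 1/(1+∞) = 0.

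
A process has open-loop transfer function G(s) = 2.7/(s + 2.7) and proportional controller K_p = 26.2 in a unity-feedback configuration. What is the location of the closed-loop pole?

Closed-loop transfer function: T(s) = K_p·G(s)/(1 + K_p·G(s)) = 70.74/(s + 2.7 + 70.74) = 70.74/(s + 73.44).
The closed-loop pole is at s = −73.44.

s = -73.44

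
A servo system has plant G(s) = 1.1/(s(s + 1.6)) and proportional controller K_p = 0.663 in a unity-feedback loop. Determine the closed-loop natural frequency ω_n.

ω_n = 0.854 rad/s

1 + K_p·G(s) = 0 gives s² + 1.6s + 0.7293 = 0.
So ω_n² = 0.7293 ⇒ ω_n = 0.854 rad/s, and ζ = 1.6/(2ω_n) = 0.937.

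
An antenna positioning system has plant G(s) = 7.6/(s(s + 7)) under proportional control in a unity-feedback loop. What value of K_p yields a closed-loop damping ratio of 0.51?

K_p = 6.2

Closed-loop characteristic equation: s² + 7s + K_p·7.6 = 0.
So ω_n = √(7.6K_p) and 2ζω_n = 7, giving ζ = 7/(2√(7.6K_p)).
Setting ζ = 0.51: √(7.6K_p) = 7/(2·0.51) = 6.863, so K_p = 47.1/7.6 = 6.2.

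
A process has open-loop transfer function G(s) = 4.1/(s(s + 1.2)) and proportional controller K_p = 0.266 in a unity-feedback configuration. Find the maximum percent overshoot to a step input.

11%

Closed-loop characteristic equation: s² + 1.2s + 1.091 = 0, so ω_n = 1.044 rad/s and ζ = 1.2/(2·1.044) = 0.5745.
%OS = 100·exp(−πζ/√(1−ζ²)) = 100·exp(−π·0.5745/√0.6699) = 11%.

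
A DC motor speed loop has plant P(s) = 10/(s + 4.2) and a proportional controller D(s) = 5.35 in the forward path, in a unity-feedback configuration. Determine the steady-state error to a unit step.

The loop is type 0. Static position error constant K_pos = D(0)·P(0) = 5.35·2.381 = 12.74.
Steady-state error to a unit step: e_ss = 1/(1+K_pos) = 1/13.74 = 0.0728.

0.0728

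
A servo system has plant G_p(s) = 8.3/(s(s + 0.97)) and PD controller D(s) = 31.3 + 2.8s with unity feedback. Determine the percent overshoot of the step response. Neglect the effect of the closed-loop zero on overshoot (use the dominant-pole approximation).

Forward path: (31.3 + 2.8s)·8.3/(s(s+0.97)). The closed-loop characteristic equation is s² + (0.97 + 8.3·2.8)s + 8.3·31.3 = 0.
That is s² + 24.21s + 259.8 = 0, so ω_n = 16.12 rad/s and ζ = 24.21/(2·16.12) = 0.751.
%OS = 100·exp(−πζ/√(1−ζ²)) = 2.81%.

2.81%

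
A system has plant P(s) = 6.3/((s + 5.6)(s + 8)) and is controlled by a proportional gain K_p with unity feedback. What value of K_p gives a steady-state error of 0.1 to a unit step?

K_p = 64

The loop is type 0, so e_ss(step) = 1/(1 + K_pos) with K_pos = K_p·P(0).
P(0) = 0.1406. Require 1/(1 + K_p·0.1406) = 0.1, so 1 + 0.1406·K_p = 10.
K_p = (10 − 1)/0.1406 = 64.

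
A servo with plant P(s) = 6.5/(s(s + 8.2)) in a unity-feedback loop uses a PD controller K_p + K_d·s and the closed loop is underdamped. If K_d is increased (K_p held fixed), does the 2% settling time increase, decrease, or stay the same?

decrease

Characteristic equation s² + (8.2 + 6.5K_d)s + 6.5K_p = 0: raising K_d increases ζω_n = (8.2+6.5K_d)/2 while the loop stays underdamped, so T_s ≈ 4/(ζω_n) decreases.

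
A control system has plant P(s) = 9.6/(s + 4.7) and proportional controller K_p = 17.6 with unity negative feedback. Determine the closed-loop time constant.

Closed-loop transfer function: T(s) = K_p·P(s)/(1 + K_p·P(s)) = 169/(s + 4.7 + 169) = 169/(s + 173.7).
Time constant τ = 1/173.7 = 0.00576 s.

τ = 0.00576 s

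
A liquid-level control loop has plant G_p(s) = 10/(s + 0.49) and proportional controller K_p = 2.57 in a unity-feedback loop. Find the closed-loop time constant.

τ = 0.0382 s

Closed-loop transfer function: T(s) = K_p·G_p(s)/(1 + K_p·G_p(s)) = 25.7/(s + 0.49 + 25.7) = 25.7/(s + 26.19).
Time constant τ = 1/26.19 = 0.0382 s.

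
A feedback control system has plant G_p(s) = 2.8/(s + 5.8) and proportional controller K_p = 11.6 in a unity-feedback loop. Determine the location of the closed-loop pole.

s = -38.28

Closed-loop transfer function: T(s) = K_p·G_p(s)/(1 + K_p·G_p(s)) = 32.48/(s + 5.8 + 32.48) = 32.48/(s + 38.28).
The closed-loop pole is at s = −38.28.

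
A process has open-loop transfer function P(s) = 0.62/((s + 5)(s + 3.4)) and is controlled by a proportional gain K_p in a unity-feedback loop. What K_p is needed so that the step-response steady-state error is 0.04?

For a type-0 loop with proportional control, e_ss = 1/(1 + K_p·P(0)).
P(0) = 0.03647. Require 1/(1 + K_p·0.03647) = 0.04, so 1 + 0.03647·K_p = 25.
K_p = (25 − 1)/0.03647 = 658.

K_p = 658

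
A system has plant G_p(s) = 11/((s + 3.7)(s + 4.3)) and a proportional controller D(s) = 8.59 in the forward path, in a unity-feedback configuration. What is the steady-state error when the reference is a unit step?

The loop is type 0. Static position error constant K_pos = D(0)·G_p(0) = 8.59·0.6914 = 5.939.
Steady-state error to a unit step: e_ss = 1/(1+K_pos) = 1/6.939 = 0.144.

0.144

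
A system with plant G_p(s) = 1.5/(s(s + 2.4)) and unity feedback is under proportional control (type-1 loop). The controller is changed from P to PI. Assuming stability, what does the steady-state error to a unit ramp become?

0

The integrator raises the loop to type 2, so K_v → ∞ and e_ss to a ramp is zero.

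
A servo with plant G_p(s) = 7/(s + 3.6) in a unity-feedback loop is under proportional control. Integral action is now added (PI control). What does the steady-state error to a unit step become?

0

Adding integral action puts a pole at s = 0 in the forward path, raising the system type to 1; a type-1 loop has zero steady-state error to a step.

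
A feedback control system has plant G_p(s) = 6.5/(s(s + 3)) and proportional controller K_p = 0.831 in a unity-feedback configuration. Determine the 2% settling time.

The closed-loop denominator s² + 3s + 5.401 gives ω_n = √5.401 = 2.324 and ζ = 3/(2ω_n) = 0.6454.
2% settling time T_s ≈ 4/(ζω_n) = 4/1.5 = 2.67 s.

T_s ≈ 2.67 s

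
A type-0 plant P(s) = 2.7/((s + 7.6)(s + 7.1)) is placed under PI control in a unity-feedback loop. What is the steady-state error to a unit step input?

The PI controller's integrator makes the forward path type 1, so e_ss to a step is zero.

0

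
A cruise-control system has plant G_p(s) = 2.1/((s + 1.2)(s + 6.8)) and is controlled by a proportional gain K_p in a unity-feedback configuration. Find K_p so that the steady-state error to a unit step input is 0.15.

K_p = 22

The loop is type 0, so e_ss(step) = 1/(1 + K_pos) with K_pos = K_p·G_p(0).
G_p(0) = 0.2574. Require 1/(1 + K_p·0.2574) = 0.15, so 1 + 0.2574·K_p = 6.667.
K_p = (6.667 − 1)/0.2574 = 22.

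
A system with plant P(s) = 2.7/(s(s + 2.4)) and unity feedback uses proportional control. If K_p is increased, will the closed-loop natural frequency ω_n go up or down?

ω_n = √(2.7·K_p), which grows with K_p.

increase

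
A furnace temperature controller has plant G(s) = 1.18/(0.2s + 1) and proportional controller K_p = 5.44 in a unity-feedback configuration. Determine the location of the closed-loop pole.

s = -37.1

Closed loop: T(s) = K_p·G/(1+K_p·G) = 6.419/(0.2s + 1 + 6.419), with pole at s = −(1 + 6.419)/0.2 = −37.1.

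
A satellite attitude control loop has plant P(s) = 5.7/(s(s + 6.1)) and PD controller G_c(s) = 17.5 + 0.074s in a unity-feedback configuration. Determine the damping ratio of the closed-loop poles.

ζ = 0.326

Forward path: (17.5 + 0.074s)·5.7/(s(s+6.1)). The closed-loop characteristic equation is s² + (6.1 + 5.7·0.074)s + 5.7·17.5 = 0.
That is s² + 6.522s + 99.75 = 0, so ω_n = 9.987 rad/s and ζ = 6.522/(2·9.987) = 0.3265.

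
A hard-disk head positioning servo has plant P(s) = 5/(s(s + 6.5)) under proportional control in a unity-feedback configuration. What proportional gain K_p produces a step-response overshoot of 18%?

From %OS = 100·exp(−πζ/√(1−ζ²)) = 18%, ζ = −ln(0.18)/√(π²+ln²(0.18)) = 0.4791.
Characteristic equation s² + 6.5s + 5K_p = 0 gives ζ = 6.5/(2√(5K_p)).
Setting ζ = 0.4791: √(5K_p) = 6.5/(2·0.4791) = 6.783, so K_p = 46.01/5 = 9.2.

K_p = 9.2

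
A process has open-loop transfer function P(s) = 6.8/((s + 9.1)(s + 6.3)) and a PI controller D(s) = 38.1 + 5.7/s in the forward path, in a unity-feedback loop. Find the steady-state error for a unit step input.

The open loop D(s)P(s) has a pole at the origin (type 1), so the static position error constant is infinite and e_ss = 1/(1+∞) = 0.

0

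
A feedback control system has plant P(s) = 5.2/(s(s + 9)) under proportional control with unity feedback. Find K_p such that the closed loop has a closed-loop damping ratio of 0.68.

Closed-loop characteristic equation: s² + 9s + K_p·5.2 = 0.
So ω_n = √(5.2K_p) and 2ζω_n = 9, giving ζ = 9/(2√(5.2K_p)).
Setting ζ = 0.68: √(5.2K_p) = 9/(2·0.68) = 6.618, so K_p = 43.79/5.2 = 8.42.

K_p = 8.42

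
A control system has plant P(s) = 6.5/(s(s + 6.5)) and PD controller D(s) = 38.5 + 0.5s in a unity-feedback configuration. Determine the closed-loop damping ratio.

Forward path: (38.5 + 0.5s)·6.5/(s(s+6.5)). The closed-loop characteristic equation is s² + (6.5 + 6.5·0.5)s + 6.5·38.5 = 0.
That is s² + 9.75s + 250.2 = 0, so ω_n = 15.82 rad/s and ζ = 9.75/(2·15.82) = 0.3082.

ζ = 0.308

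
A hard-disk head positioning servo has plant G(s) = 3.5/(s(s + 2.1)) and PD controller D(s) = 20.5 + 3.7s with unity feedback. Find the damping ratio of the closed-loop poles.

Forward path: (20.5 + 3.7s)·3.5/(s(s+2.1)). The closed-loop characteristic equation is s² + (2.1 + 3.5·3.7)s + 3.5·20.5 = 0.
That is s² + 15.05s + 71.75 = 0, so ω_n = 8.471 rad/s and ζ = 15.05/(2·8.471) = 0.8884.

ζ = 0.888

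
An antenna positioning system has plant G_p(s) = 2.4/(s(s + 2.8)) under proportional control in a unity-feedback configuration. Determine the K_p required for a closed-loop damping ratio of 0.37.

K_p = 5.97

Closed-loop characteristic equation: s² + 2.8s + K_p·2.4 = 0.
So ω_n = √(2.4K_p) and 2ζω_n = 2.8, giving ζ = 2.8/(2√(2.4K_p)).
Setting ζ = 0.37: √(2.4K_p) = 2.8/(2·0.37) = 3.784, so K_p = 14.32/2.4 = 5.97.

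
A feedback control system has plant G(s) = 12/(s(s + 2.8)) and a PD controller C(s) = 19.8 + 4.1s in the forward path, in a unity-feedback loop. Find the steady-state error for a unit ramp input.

0.0118

The loop has one pole at the origin (type 1). Velocity error constant K_v = lim_{s→0} s·C(s)G(s) = 19.8·12/2.8 = 84.86.
Steady-state error to a unit ramp: e_ss = 1/K_v = 0.0118.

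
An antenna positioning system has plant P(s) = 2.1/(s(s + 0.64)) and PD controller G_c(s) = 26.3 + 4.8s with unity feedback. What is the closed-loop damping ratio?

ζ = 0.721

Forward path: (26.3 + 4.8s)·2.1/(s(s+0.64)). The closed-loop characteristic equation is s² + (0.64 + 2.1·4.8)s + 2.1·26.3 = 0.
That is s² + 10.72s + 55.23 = 0, so ω_n = 7.432 rad/s and ζ = 10.72/(2·7.432) = 0.7212.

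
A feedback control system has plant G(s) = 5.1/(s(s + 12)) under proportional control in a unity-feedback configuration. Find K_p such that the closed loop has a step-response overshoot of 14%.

K_p = 25.1

From %OS = 100·exp(−πζ/√(1−ζ²)) = 14%, ζ = −ln(0.14)/√(π²+ln²(0.14)) = 0.5305.
Characteristic equation s² + 12s + 5.1K_p = 0 gives ζ = 12/(2√(5.1K_p)).
Setting ζ = 0.5305: √(5.1K_p) = 12/(2·0.5305) = 11.31, so K_p = 127.9/5.1 = 25.1.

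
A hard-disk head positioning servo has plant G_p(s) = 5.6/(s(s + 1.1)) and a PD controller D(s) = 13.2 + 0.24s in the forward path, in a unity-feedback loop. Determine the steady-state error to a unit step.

The open loop D(s)G_p(s) has a pole at the origin (type 1), so the static position error constant is infinite and e_ss = 1/(1+∞) = 0.

0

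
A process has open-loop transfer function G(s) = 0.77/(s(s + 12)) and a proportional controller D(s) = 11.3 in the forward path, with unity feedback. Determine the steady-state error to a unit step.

The open loop D(s)G(s) has a pole at the origin (type 1), so the static position error constant is infinite and e_ss = 1/(1+∞) = 0.

0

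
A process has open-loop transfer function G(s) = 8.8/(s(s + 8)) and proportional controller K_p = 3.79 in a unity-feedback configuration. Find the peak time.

T_p = 0.754 s

Closed-loop characteristic equation: s² + 8s + 33.35 = 0, so ω_n = 5.775 rad/s and ζ = 8/(2·5.775) = 0.6926.
Damped frequency ω_d = ω_n√(1−ζ²) = 4.166 rad/s, so peak time T_p = π/ω_d = 0.754 s.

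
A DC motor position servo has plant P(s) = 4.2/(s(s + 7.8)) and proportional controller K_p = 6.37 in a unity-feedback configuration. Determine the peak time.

Closed-loop characteristic equation: s² + 7.8s + 26.75 = 0, so ω_n = 5.172 rad/s and ζ = 7.8/(2·5.172) = 0.754.
Damped frequency ω_d = ω_n√(1−ζ²) = 3.398 rad/s, so peak time T_p = π/ω_d = 0.925 s.

T_p = 0.925 s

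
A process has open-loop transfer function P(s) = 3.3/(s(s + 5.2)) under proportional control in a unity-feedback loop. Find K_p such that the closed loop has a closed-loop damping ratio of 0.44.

K_p = 10.6

Closed-loop characteristic equation: s² + 5.2s + K_p·3.3 = 0.
So ω_n = √(3.3K_p) and 2ζω_n = 5.2, giving ζ = 5.2/(2√(3.3K_p)).
Setting ζ = 0.44: √(3.3K_p) = 5.2/(2·0.44) = 5.909, so K_p = 34.92/3.3 = 10.6.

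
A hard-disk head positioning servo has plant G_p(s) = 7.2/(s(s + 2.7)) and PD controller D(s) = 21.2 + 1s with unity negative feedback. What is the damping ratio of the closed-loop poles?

Forward path: (21.2 + 1s)·7.2/(s(s+2.7)). The closed-loop characteristic equation is s² + (2.7 + 7.2·1)s + 7.2·21.2 = 0.
That is s² + 9.9s + 152.6 = 0, so ω_n = 12.35 rad/s and ζ = 9.9/(2·12.35) = 0.4007.

ζ = 0.401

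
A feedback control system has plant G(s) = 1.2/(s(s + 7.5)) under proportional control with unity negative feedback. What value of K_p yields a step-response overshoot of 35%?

From %OS = 100·exp(−πζ/√(1−ζ²)) = 35%, ζ = −ln(0.35)/√(π²+ln²(0.35)) = 0.3169.
Characteristic equation s² + 7.5s + 1.2K_p = 0 gives ζ = 7.5/(2√(1.2K_p)).
Setting ζ = 0.3169: √(1.2K_p) = 7.5/(2·0.3169) = 11.83, so K_p = 140/1.2 = 117.

K_p = 117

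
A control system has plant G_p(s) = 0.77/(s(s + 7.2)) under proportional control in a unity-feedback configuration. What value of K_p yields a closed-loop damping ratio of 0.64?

K_p = 41.1

Closed-loop characteristic equation: s² + 7.2s + K_p·0.77 = 0.
So ω_n = √(0.77K_p) and 2ζω_n = 7.2, giving ζ = 7.2/(2√(0.77K_p)).
Setting ζ = 0.64: √(0.77K_p) = 7.2/(2·0.64) = 5.625, so K_p = 31.64/0.77 = 41.1.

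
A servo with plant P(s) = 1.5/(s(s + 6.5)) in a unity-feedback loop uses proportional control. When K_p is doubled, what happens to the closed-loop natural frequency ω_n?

increase

ω_n = √(1.5·K_p), which grows with K_p.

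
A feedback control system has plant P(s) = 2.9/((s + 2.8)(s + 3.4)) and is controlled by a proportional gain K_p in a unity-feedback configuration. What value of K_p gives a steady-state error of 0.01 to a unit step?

Steady-state error for a unit step on this type-0 loop is 1/(1 + K_p·P(0)).
P(0) = 0.3046. Require 1/(1 + K_p·0.3046) = 0.01, so 1 + 0.3046·K_p = 100.
K_p = (100 − 1)/0.3046 = 325.

K_p = 325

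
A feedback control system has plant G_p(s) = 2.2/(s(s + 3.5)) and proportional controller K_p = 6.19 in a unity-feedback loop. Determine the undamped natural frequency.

ω_n = 3.69 rad/s

With unity feedback the closed-loop characteristic equation is s² + 3.5s + 6.19·2.2 = s² + 3.5s + 13.62 = 0.
Matching s² + 2ζω_n s + ω_n²: ω_n = √13.62 = 3.69 rad/s and 2ζω_n = 3.5, so ζ = 3.5/(2·3.69) = 0.474.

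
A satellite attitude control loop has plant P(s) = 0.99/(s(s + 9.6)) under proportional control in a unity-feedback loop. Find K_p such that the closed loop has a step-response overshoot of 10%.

From %OS = 100·exp(−πζ/√(1−ζ²)) = 10%, ζ = −ln(0.1)/√(π²+ln²(0.1)) = 0.5912.
Characteristic equation s² + 9.6s + 0.99K_p = 0 gives ζ = 9.6/(2√(0.99K_p)).
Setting ζ = 0.5912: √(0.99K_p) = 9.6/(2·0.5912) = 8.12, so K_p = 65.93/0.99 = 66.6.

K_p = 66.6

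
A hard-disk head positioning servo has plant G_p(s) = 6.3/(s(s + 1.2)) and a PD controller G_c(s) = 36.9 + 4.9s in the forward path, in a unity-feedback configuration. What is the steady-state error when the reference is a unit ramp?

The loop has one pole at the origin (type 1). Velocity error constant K_v = lim_{s→0} s·G_c(s)G_p(s) = 36.9·6.3/1.2 = 193.7.
Steady-state error to a unit ramp: e_ss = 1/K_v = 0.00516.

0.00516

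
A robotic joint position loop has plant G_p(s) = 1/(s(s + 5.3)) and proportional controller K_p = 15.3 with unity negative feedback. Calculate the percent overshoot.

5.54%

From 1 + K_pG_p(s) = 0: s² + 5.3s + 15.3 = 0 ⇒ ω_n = 3.912, ζ = 0.6775.
%OS = 100·exp(−πζ/√(1−ζ²)) = 100·exp(−π·0.6775/√0.541) = 5.54%.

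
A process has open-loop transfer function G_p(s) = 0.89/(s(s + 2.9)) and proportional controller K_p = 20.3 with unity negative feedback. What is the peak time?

From 1 + K_pG_p(s) = 0: s² + 2.9s + 18.07 = 0 ⇒ ω_n = 4.251, ζ = 0.3411.
Damped frequency ω_d = ω_n√(1−ζ²) = 3.996 rad/s, so peak time T_p = π/ω_d = 0.786 s.

T_p = 0.786 s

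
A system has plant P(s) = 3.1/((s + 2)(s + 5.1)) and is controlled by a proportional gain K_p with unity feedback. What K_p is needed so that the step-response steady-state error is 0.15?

K_p = 18.6

For a type-0 loop with proportional control, e_ss = 1/(1 + K_p·P(0)).
P(0) = 0.3039. Require 1/(1 + K_p·0.3039) = 0.15, so 1 + 0.3039·K_p = 6.667.
K_p = (6.667 − 1)/0.3039 = 18.6.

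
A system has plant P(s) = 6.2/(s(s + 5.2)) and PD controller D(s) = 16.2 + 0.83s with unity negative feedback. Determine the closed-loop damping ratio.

ζ = 0.516

Forward path: (16.2 + 0.83s)·6.2/(s(s+5.2)). The closed-loop characteristic equation is s² + (5.2 + 6.2·0.83)s + 6.2·16.2 = 0.
That is s² + 10.35s + 100.4 = 0, so ω_n = 10.02 rad/s and ζ = 10.35/(2·10.02) = 0.5162.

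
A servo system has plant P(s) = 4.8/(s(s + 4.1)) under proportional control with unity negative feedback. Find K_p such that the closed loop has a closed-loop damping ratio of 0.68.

Closed-loop characteristic equation: s² + 4.1s + K_p·4.8 = 0.
So ω_n = √(4.8K_p) and 2ζω_n = 4.1, giving ζ = 4.1/(2√(4.8K_p)).
Setting ζ = 0.68: √(4.8K_p) = 4.1/(2·0.68) = 3.015, so K_p = 9.088/4.8 = 1.89.

K_p = 1.89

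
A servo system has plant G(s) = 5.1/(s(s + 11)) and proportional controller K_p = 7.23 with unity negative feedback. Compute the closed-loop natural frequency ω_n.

The closed-loop denominator is s(s+11) + 7.23·5.1 = s² + 11s + 36.87.
Matching s² + 2ζω_n s + ω_n²: ω_n = √36.87 = 6.072 rad/s and 2ζω_n = 11, so ζ = 11/(2·6.072) = 0.906.

ω_n = 6.07 rad/s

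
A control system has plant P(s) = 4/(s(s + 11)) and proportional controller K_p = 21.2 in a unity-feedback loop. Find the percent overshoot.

Closed-loop characteristic equation: s² + 11s + 84.8 = 0, so ω_n = 9.209 rad/s and ζ = 11/(2·9.209) = 0.5973.
%OS = 100·exp(−πζ/√(1−ζ²)) = 100·exp(−π·0.5973/√0.6433) = 9.64%.

9.64%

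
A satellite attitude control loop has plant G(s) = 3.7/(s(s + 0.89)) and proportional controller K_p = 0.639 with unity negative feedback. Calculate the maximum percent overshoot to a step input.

38.7%

From 1 + K_pG(s) = 0: s² + 0.89s + 2.364 = 0 ⇒ ω_n = 1.538, ζ = 0.2894.
%OS = 100·exp(−πζ/√(1−ζ²)) = 100·exp(−π·0.2894/√0.9162) = 38.7%.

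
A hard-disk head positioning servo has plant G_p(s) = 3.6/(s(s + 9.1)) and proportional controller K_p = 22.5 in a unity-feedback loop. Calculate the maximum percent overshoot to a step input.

15.9%

From 1 + K_pG_p(s) = 0: s² + 9.1s + 81 = 0 ⇒ ω_n = 9, ζ = 0.5056.
%OS = 100·exp(−πζ/√(1−ζ²)) = 100·exp(−π·0.5056/√0.7444) = 15.9%.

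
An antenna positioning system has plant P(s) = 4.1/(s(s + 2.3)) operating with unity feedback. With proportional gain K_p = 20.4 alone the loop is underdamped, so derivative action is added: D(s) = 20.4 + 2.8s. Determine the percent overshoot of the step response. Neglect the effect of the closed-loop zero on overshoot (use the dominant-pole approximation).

Forward path: (20.4 + 2.8s)·4.1/(s(s+2.3)). The closed-loop characteristic equation is s² + (2.3 + 4.1·2.8)s + 4.1·20.4 = 0.
That is s² + 13.78s + 83.64 = 0, so ω_n = 9.145 rad/s and ζ = 13.78/(2·9.145) = 0.7534.
%OS = 100·exp(−πζ/√(1−ζ²)) = 2.73%.

2.73%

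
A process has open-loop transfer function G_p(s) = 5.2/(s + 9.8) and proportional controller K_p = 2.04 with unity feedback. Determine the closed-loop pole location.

Closed-loop transfer function: T(s) = K_p·G_p(s)/(1 + K_p·G_p(s)) = 10.61/(s + 9.8 + 10.61) = 10.61/(s + 20.41).
The closed-loop pole is at s = −20.41.

s = -20.41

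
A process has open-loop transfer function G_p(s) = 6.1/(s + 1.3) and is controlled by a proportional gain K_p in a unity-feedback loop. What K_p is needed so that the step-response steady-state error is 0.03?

K_p = 6.89

The loop is type 0, so e_ss(step) = 1/(1 + K_pos) with K_pos = K_p·G_p(0).
G_p(0) = 4.692. Require 1/(1 + K_p·4.692) = 0.03, so 1 + 4.692·K_p = 33.33.
K_p = (33.33 − 1)/4.692 = 6.89.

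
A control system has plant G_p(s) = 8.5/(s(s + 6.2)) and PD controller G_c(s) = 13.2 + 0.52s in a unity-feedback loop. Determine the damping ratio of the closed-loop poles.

ζ = 0.501

Forward path: (13.2 + 0.52s)·8.5/(s(s+6.2)). The closed-loop characteristic equation is s² + (6.2 + 8.5·0.52)s + 8.5·13.2 = 0.
That is s² + 10.62s + 112.2 = 0, so ω_n = 10.59 rad/s and ζ = 10.62/(2·10.59) = 0.5013.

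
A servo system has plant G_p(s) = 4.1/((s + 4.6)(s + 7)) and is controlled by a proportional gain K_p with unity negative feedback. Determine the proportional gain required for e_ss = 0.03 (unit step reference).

The loop is type 0, so e_ss(step) = 1/(1 + K_pos) with K_pos = K_p·G_p(0).
G_p(0) = 0.1273. Require 1/(1 + K_p·0.1273) = 0.03, so 1 + 0.1273·K_p = 33.33.
K_p = (33.33 − 1)/0.1273 = 254.

K_p = 254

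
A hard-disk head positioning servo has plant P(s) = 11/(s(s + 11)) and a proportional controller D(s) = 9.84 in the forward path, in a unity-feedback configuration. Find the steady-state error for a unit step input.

0

The open loop D(s)P(s) has a pole at the origin (type 1), so the static position error constant is infinite and e_ss = 1/(1+∞) = 0.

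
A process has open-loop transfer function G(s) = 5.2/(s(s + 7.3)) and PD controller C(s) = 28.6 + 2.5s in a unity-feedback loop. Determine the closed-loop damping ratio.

ζ = 0.832

Forward path: (28.6 + 2.5s)·5.2/(s(s+7.3)). The closed-loop characteristic equation is s² + (7.3 + 5.2·2.5)s + 5.2·28.6 = 0.
That is s² + 20.3s + 148.7 = 0, so ω_n = 12.2 rad/s and ζ = 20.3/(2·12.2) = 0.8323.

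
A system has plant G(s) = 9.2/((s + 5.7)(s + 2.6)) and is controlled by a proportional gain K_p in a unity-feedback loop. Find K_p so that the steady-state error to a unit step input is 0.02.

K_p = 78.9

The loop is type 0, so e_ss(step) = 1/(1 + K_pos) with K_pos = K_p·G(0).
G(0) = 0.6208. Require 1/(1 + K_p·0.6208) = 0.02, so 1 + 0.6208·K_p = 50.
K_p = (50 − 1)/0.6208 = 78.9.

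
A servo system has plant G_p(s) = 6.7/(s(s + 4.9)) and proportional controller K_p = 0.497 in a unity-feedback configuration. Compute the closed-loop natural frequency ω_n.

ω_n = 1.82 rad/s

With unity feedback the closed-loop characteristic equation is s² + 4.9s + 0.497·6.7 = s² + 4.9s + 3.33 = 0.
So ω_n² = 3.33 ⇒ ω_n = 1.825 rad/s, and ζ = 4.9/(2ω_n) = 1.34.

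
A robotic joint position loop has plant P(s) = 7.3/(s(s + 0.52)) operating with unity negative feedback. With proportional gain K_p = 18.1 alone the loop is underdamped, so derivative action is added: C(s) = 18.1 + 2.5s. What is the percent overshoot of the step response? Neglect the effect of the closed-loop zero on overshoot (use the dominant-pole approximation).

1.18%

Forward path: (18.1 + 2.5s)·7.3/(s(s+0.52)). The closed-loop characteristic equation is s² + (0.52 + 7.3·2.5)s + 7.3·18.1 = 0.
That is s² + 18.77s + 132.1 = 0, so ω_n = 11.49 rad/s and ζ = 18.77/(2·11.49) = 0.8165.
%OS = 100·exp(−πζ/√(1−ζ²)) = 1.18%.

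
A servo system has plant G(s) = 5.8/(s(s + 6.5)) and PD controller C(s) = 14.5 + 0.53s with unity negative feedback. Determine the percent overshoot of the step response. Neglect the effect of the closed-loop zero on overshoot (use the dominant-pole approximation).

14.6%

Forward path: (14.5 + 0.53s)·5.8/(s(s+6.5)). The closed-loop characteristic equation is s² + (6.5 + 5.8·0.53)s + 5.8·14.5 = 0.
That is s² + 9.574s + 84.1 = 0, so ω_n = 9.171 rad/s and ζ = 9.574/(2·9.171) = 0.522.
%OS = 100·exp(−πζ/√(1−ζ²)) = 14.6%.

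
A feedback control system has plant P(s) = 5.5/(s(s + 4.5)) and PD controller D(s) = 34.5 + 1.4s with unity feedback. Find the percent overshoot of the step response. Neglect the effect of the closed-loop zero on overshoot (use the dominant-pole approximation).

Forward path: (34.5 + 1.4s)·5.5/(s(s+4.5)). The closed-loop characteristic equation is s² + (4.5 + 5.5·1.4)s + 5.5·34.5 = 0.
That is s² + 12.2s + 189.8 = 0, so ω_n = 13.77 rad/s and ζ = 12.2/(2·13.77) = 0.4428.
%OS = 100·exp(−πζ/√(1−ζ²)) = 21.2%.

21.2%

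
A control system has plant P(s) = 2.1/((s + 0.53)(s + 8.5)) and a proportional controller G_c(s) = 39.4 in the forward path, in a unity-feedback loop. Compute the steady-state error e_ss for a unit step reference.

0.0516

The loop is type 0. Static position error constant K_pos = G_c(0)·P(0) = 39.4·0.4661 = 18.37.
Steady-state error to a unit step: e_ss = 1/(1+K_pos) = 1/19.37 = 0.0516.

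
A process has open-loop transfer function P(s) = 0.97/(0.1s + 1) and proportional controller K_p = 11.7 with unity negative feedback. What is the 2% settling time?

T_s ≈ 0.0324 s

Closed loop: T(s) = K_p·P/(1+K_p·P) = 11.35/(0.1s + 1 + 11.35), with pole at s = −(1 + 11.35)/0.1 = −123.5.
τ = 1/123.5 = 0.008098 s, so 2% settling time ≈ 4τ = 0.0324 s.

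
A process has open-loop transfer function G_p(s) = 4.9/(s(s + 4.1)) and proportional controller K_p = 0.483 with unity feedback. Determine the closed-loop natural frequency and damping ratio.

ω_n = 1.54 rad/s, ζ = 1.33

The closed-loop denominator is s(s+4.1) + 0.483·4.9 = s² + 4.1s + 2.367.
Matching s² + 2ζω_n s + ω_n²: ω_n = √2.367 = 1.538 rad/s and 2ζω_n = 4.1, so ζ = 4.1/(2·1.538) = 1.33.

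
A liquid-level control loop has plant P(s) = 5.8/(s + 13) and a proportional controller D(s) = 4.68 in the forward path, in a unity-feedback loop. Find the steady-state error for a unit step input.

0.324

The loop is type 0. Static position error constant K_pos = D(0)·P(0) = 4.68·0.4462 = 2.088.
Steady-state error to a unit step: e_ss = 1/(1+K_pos) = 1/3.088 = 0.324.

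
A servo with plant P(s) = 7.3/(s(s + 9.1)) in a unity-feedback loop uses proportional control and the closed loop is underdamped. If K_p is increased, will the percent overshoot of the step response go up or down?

ζ = 9.1/(2√(7.3K_p)) decreases as K_p grows; lower damping means more overshoot.

increase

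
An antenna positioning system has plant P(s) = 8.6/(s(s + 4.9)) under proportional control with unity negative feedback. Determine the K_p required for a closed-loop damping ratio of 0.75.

K_p = 1.24

Closed-loop characteristic equation: s² + 4.9s + K_p·8.6 = 0.
So ω_n = √(8.6K_p) and 2ζω_n = 4.9, giving ζ = 4.9/(2√(8.6K_p)).
Setting ζ = 0.75: √(8.6K_p) = 4.9/(2·0.75) = 3.267, so K_p = 10.67/8.6 = 1.24.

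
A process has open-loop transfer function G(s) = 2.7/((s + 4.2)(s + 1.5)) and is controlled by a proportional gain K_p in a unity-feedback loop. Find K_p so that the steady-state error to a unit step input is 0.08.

K_p = 26.8

Steady-state error for a unit step on this type-0 loop is 1/(1 + K_p·G(0)).
G(0) = 0.4286. Require 1/(1 + K_p·0.4286) = 0.08, so 1 + 0.4286·K_p = 12.5.
K_p = (12.5 − 1)/0.4286 = 26.8.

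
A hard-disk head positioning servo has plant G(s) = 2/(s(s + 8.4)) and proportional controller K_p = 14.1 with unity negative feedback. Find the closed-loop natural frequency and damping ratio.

ω_n = 5.31 rad/s, ζ = 0.791

With unity feedback the closed-loop characteristic equation is s² + 8.4s + 14.1·2 = s² + 8.4s + 28.2 = 0.
Matching s² + 2ζω_n s + ω_n²: ω_n = √28.2 = 5.31 rad/s and 2ζω_n = 8.4, so ζ = 8.4/(2·5.31) = 0.791.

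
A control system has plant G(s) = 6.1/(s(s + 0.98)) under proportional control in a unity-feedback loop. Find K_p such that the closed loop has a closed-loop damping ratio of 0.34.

Closed-loop characteristic equation: s² + 0.98s + K_p·6.1 = 0.
So ω_n = √(6.1K_p) and 2ζω_n = 0.98, giving ζ = 0.98/(2√(6.1K_p)).
Setting ζ = 0.34: √(6.1K_p) = 0.98/(2·0.34) = 1.441, so K_p = 2.077/6.1 = 0.34.

K_p = 0.34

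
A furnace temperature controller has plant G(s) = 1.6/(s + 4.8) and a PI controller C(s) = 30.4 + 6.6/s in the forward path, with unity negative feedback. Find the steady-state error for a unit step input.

0

The open loop C(s)G(s) has a pole at the origin (type 1), so the static position error constant is infinite and e_ss = 1/(1+∞) = 0.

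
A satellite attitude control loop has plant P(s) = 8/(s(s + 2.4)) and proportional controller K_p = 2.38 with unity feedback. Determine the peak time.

Closed-loop characteristic equation: s² + 2.4s + 19.04 = 0, so ω_n = 4.363 rad/s and ζ = 2.4/(2·4.363) = 0.275.
Damped frequency ω_d = ω_n√(1−ζ²) = 4.195 rad/s, so peak time T_p = π/ω_d = 0.749 s.

T_p = 0.749 s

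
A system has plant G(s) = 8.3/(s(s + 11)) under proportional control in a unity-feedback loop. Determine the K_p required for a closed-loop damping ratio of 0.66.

K_p = 8.37

Closed-loop characteristic equation: s² + 11s + K_p·8.3 = 0.
So ω_n = √(8.3K_p) and 2ζω_n = 11, giving ζ = 11/(2√(8.3K_p)).
Setting ζ = 0.66: √(8.3K_p) = 11/(2·0.66) = 8.333, so K_p = 69.44/8.3 = 8.37.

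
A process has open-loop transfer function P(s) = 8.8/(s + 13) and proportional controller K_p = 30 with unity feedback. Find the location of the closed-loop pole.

s = -277

Closed-loop transfer function: T(s) = K_p·P(s)/(1 + K_p·P(s)) = 264/(s + 13 + 264) = 264/(s + 277).
The closed-loop pole is at s = −277.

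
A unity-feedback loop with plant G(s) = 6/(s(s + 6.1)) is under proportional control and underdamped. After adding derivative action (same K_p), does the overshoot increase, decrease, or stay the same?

The derivative term adds K·K_d to the s-coefficient of the characteristic equation, raising 2ζω_n while ω_n is unchanged; ζ increases, so overshoot decreases.

decrease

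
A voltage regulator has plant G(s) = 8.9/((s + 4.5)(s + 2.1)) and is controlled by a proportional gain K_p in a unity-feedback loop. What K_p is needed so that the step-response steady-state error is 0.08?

For a type-0 loop with proportional control, e_ss = 1/(1 + K_p·G(0)).
G(0) = 0.9418. Require 1/(1 + K_p·0.9418) = 0.08, so 1 + 0.9418·K_p = 12.5.
K_p = (12.5 − 1)/0.9418 = 12.2.

K_p = 12.2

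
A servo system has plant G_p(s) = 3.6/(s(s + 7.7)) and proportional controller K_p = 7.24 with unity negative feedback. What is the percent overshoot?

2.71%

From 1 + K_pG_p(s) = 0: s² + 7.7s + 26.06 = 0 ⇒ ω_n = 5.105, ζ = 0.7541.
%OS = 100·exp(−πζ/√(1−ζ²)) = 100·exp(−π·0.7541/√0.4313) = 2.71%.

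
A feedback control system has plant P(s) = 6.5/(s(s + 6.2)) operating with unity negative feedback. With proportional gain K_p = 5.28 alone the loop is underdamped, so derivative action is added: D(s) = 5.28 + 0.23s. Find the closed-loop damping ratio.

ζ = 0.657

Forward path: (5.28 + 0.23s)·6.5/(s(s+6.2)). The closed-loop characteristic equation is s² + (6.2 + 6.5·0.23)s + 6.5·5.28 = 0.
That is s² + 7.695s + 34.32 = 0, so ω_n = 5.858 rad/s and ζ = 7.695/(2·5.858) = 0.6568.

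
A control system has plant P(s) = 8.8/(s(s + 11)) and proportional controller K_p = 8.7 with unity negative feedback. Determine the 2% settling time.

From 1 + K_pP(s) = 0: s² + 11s + 76.56 = 0 ⇒ ω_n = 8.75, ζ = 0.6286.
2% settling time T_s ≈ 4/(ζω_n) = 4/5.5 = 0.727 s.

T_s ≈ 0.727 s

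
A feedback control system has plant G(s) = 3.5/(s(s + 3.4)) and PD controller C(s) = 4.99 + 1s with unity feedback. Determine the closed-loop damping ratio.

ζ = 0.826

Forward path: (4.99 + 1s)·3.5/(s(s+3.4)). The closed-loop characteristic equation is s² + (3.4 + 3.5·1)s + 3.5·4.99 = 0.
That is s² + 6.9s + 17.46 = 0, so ω_n = 4.179 rad/s and ζ = 6.9/(2·4.179) = 0.8255.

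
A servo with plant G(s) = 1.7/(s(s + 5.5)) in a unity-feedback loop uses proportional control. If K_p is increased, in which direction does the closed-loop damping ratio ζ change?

decrease

ζ = 5.5/(2√(1.7K_p)); increasing K_p raises the denominator, so ζ falls.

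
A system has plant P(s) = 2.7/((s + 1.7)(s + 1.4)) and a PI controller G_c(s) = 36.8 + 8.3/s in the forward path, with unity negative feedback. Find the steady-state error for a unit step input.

The open loop G_c(s)P(s) has a pole at the origin (type 1), so the static position error constant is infinite and e_ss = 1/(1+∞) = 0.

0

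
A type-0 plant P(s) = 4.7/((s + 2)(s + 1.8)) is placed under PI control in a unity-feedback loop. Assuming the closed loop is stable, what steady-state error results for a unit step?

The PI controller's integrator makes the forward path type 1, so e_ss to a step is zero.

0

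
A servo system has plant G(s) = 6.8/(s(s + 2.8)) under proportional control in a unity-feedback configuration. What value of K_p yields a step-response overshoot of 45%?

K_p = 4.75

From %OS = 100·exp(−πζ/√(1−ζ²)) = 45%, ζ = −ln(0.45)/√(π²+ln²(0.45)) = 0.2463.
Characteristic equation s² + 2.8s + 6.8K_p = 0 gives ζ = 2.8/(2√(6.8K_p)).
Setting ζ = 0.2463: √(6.8K_p) = 2.8/(2·0.2463) = 5.683, so K_p = 32.3/6.8 = 4.75.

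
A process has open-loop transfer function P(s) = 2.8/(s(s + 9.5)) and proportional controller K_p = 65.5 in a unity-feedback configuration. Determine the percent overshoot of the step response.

30.8%

Closed-loop characteristic equation: s² + 9.5s + 183.4 = 0, so ω_n = 13.54 rad/s and ζ = 9.5/(2·13.54) = 0.3507.
%OS = 100·exp(−πζ/√(1−ζ²)) = 100·exp(−π·0.3507/√0.877) = 30.8%.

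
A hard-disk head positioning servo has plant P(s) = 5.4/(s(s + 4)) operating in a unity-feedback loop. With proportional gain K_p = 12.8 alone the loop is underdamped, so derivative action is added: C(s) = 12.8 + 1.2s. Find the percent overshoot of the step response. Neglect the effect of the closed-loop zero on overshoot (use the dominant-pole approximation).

7.81%

Forward path: (12.8 + 1.2s)·5.4/(s(s+4)). The closed-loop characteristic equation is s² + (4 + 5.4·1.2)s + 5.4·12.8 = 0.
That is s² + 10.48s + 69.12 = 0, so ω_n = 8.314 rad/s and ζ = 10.48/(2·8.314) = 0.6303.
%OS = 100·exp(−πζ/√(1−ζ²)) = 7.81%.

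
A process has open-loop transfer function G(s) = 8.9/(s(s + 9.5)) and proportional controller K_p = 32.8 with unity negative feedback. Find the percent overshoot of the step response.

Closed-loop characteristic equation: s² + 9.5s + 291.9 = 0, so ω_n = 17.09 rad/s and ζ = 9.5/(2·17.09) = 0.278.
%OS = 100·exp(−πζ/√(1−ζ²)) = 100·exp(−π·0.278/√0.9227) = 40.3%.

40.3%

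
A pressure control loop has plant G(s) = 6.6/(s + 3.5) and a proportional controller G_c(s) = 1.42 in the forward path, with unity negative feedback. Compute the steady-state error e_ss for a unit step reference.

0.272

The loop is type 0. Static position error constant K_pos = G_c(0)·G(0) = 1.42·1.886 = 2.678.
Steady-state error to a unit step: e_ss = 1/(1+K_pos) = 1/3.678 = 0.272.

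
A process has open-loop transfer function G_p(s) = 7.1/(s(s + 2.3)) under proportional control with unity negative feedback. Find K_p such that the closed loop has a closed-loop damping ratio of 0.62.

Closed-loop characteristic equation: s² + 2.3s + K_p·7.1 = 0.
So ω_n = √(7.1K_p) and 2ζω_n = 2.3, giving ζ = 2.3/(2√(7.1K_p)).
Setting ζ = 0.62: √(7.1K_p) = 2.3/(2·0.62) = 1.855, so K_p = 3.44/7.1 = 0.485.

K_p = 0.485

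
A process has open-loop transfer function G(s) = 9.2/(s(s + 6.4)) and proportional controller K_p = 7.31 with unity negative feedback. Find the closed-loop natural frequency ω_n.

1 + K_p·G(s) = 0 gives s² + 6.4s + 67.25 = 0.
Matching s² + 2ζω_n s + ω_n²: ω_n = √67.25 = 8.201 rad/s and 2ζω_n = 6.4, so ζ = 6.4/(2·8.201) = 0.39.

ω_n = 8.2 rad/s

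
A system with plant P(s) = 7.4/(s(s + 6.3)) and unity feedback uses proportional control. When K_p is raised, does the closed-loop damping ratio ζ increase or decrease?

decrease

ζ = 6.3/(2√(7.4K_p)); increasing K_p raises the denominator, so ζ falls.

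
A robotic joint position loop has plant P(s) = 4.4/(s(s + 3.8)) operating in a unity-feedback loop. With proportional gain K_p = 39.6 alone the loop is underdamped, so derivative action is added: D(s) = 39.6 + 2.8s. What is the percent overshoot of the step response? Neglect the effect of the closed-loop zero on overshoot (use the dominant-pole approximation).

8.87%

Forward path: (39.6 + 2.8s)·4.4/(s(s+3.8)). The closed-loop characteristic equation is s² + (3.8 + 4.4·2.8)s + 4.4·39.6 = 0.
That is s² + 16.12s + 174.2 = 0, so ω_n = 13.2 rad/s and ζ = 16.12/(2·13.2) = 0.6106.
%OS = 100·exp(−πζ/√(1−ζ²)) = 8.87%.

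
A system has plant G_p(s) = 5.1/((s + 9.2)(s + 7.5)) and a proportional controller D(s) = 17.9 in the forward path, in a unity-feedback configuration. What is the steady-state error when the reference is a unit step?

0.43

The loop is type 0. Static position error constant K_pos = D(0)·G_p(0) = 17.9·0.07391 = 1.323.
Steady-state error to a unit step: e_ss = 1/(1+K_pos) = 1/2.323 = 0.43.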